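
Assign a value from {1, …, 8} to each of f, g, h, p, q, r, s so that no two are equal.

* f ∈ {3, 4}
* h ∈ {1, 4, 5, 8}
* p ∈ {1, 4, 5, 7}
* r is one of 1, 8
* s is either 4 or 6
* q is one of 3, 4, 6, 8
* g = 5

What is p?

g has just one choice, so g = 5. Remove 5 from h, p.
Among the 6 still-open variables, 7 fits only p (and all 6 values in {1, 3, 4, 6, 7, 8} must be used), so p = 7.

7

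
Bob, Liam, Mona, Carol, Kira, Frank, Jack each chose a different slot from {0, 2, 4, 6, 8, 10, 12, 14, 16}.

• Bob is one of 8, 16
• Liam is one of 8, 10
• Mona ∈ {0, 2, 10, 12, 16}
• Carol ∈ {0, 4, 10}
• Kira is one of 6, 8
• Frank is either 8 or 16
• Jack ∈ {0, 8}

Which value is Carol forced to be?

Bob and Frank between them cover only {8, 16} — a naked pair. Remove those values from Liam, Mona, Kira, Jack.
Liam has just one choice, so Liam = 10. So Mona, Carol can't be 10.
Kira must be 6 (only option left).
That leaves Jack = 0. Strike 0 from Mona, Carol.
So Carol = 4.

4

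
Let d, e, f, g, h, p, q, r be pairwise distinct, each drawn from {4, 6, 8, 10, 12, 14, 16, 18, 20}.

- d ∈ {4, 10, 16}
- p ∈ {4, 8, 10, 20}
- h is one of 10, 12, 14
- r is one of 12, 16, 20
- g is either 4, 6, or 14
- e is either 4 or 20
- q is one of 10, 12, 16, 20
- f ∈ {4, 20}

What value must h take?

14

The 8 variables draw from only 8 values {4, 6, 8, 10, 12, 14, 16, 20}, so each is used; only g can be 6, hence g = 6.
The 7 still-open variables draw from only 7 values {4, 8, 10, 12, 14, 16, 20}, so each is used; only p can be 8, hence p = 8.
Among the 6 still-open variables, 14 fits only h (and all 6 values in {4, 10, 12, 14, 16, 20} must be used), so h = 14.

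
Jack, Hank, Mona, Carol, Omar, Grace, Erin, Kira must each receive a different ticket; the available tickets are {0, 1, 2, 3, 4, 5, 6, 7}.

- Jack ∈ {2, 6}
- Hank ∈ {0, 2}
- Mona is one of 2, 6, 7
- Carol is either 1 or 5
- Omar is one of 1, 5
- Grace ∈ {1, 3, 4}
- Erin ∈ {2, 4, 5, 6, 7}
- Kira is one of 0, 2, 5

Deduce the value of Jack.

The 8 variables together cover exactly {0, 1, 2, 3, 4, 5, 6, 7} — 8 values for 8 variables — and 3 appears only in Grace's list, so Grace = 3.
The 7 still-open variables together cover exactly {0, 1, 2, 4, 5, 6, 7} — 7 values for 7 variables — and 4 appears only in Erin's list, so Erin = 4.
The 6 still-open variables together cover exactly {0, 1, 2, 5, 6, 7} — 6 values for 6 variables — and 7 appears only in Mona's list, so Mona = 7.
The 5 still-open variables draw from only 5 values {0, 1, 2, 5, 6}, so each is used; only Jack can be 6, hence Jack = 6.

6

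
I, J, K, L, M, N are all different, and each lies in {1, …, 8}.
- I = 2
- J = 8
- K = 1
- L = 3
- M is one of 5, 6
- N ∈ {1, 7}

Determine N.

I has just one choice, so I = 2.
That leaves J = 8.
K has just one choice, so K = 1. So N can't be 1.
So N = 7.

7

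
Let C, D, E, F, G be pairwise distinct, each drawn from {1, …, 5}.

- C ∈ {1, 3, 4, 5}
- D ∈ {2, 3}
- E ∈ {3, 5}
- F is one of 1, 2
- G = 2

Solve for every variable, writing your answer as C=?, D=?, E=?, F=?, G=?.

G has just one choice, so G = 2. Remove 2 from D, F.
That leaves D = 3. Remove 3 from C, E.
E has just one choice, so E = 5. So C can't be 5.
F has just one choice, so F = 1. So C can't be 1.
That leaves C = 4.

C=4, D=3, E=5, F=1, G=2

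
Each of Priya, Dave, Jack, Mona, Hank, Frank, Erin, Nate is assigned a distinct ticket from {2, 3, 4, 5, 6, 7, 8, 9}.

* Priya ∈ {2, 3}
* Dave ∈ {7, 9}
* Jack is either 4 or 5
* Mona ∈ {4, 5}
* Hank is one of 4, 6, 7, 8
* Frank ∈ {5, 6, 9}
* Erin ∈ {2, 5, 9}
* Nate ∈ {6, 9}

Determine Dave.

Among the 8 variables, 3 fits only Priya (and all 8 values in {2, 3, 4, 5, 6, 7, 8, 9} must be used), so Priya = 3.
The 7 still-open variables draw from only 7 values {2, 4, 5, 6, 7, 8, 9}, so each is used; only Erin can be 2, hence Erin = 2.
Among the 6 still-open variables, 8 fits only Hank (and all 6 values in {4, 5, 6, 7, 8, 9} must be used), so Hank = 8.
The 5 still-open variables draw from only 5 values {4, 5, 6, 7, 9}, so each is used; only Dave can be 7, hence Dave = 7.

7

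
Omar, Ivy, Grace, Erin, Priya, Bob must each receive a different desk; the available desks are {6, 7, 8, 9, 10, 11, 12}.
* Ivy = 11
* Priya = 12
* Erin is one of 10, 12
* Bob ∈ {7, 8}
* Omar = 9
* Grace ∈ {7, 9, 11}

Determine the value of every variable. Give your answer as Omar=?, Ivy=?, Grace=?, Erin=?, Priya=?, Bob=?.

Omar has just one choice, so Omar = 9. So Grace can't be 9.
Ivy has just one choice, so Ivy = 11. Remove 11 from Grace.
That leaves Grace = 7. Remove 7 from Bob.
Priya has just one choice, so Priya = 12. Strike 12 from Erin.
Bob's domain is down to {8}, so Bob = 8.
Erin has just one choice, so Erin = 10.

Omar=9, Ivy=11, Grace=7, Erin=10, Priya=12, Bob=8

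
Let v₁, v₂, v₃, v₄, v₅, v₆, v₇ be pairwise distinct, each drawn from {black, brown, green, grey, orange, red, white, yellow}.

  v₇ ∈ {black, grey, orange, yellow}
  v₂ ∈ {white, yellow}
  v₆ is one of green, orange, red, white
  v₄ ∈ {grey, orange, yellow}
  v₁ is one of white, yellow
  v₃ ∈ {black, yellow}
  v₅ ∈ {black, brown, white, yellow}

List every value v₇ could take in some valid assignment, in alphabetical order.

grey, orange

v₁ and v₂ share exactly the 2 values {white, yellow}; by pigeonhole those values go to them, so strike white, yellow from v₃, v₄, v₅, v₆, v₇.
v₃ has just one choice, so v₃ = black. Strike black from v₅, v₇.
That leaves v₅ = brown.
v₄ and v₇ share exactly the 2 values {grey, orange}; by pigeonhole those values go to them, so strike grey, orange from v₆.
No further eliminations apply; v₇ can still be any of grey, orange.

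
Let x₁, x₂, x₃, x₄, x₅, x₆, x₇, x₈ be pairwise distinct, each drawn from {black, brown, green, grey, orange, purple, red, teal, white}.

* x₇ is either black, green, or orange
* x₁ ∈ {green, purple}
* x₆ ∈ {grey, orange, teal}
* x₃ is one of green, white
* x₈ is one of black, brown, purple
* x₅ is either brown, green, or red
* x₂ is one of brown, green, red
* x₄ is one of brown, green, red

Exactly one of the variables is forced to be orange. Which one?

x₂, x₄, x₅ between them cover only {brown, green, red} — a naked triple. Remove those values from x₁, x₃, x₇, x₈.
x₁ has just one choice, so x₁ = purple. Eliminate purple elsewhere: x₈.
That leaves x₃ = white.
That leaves x₈ = black. So x₇ can't be black.
So orange goes to x₇.

x₇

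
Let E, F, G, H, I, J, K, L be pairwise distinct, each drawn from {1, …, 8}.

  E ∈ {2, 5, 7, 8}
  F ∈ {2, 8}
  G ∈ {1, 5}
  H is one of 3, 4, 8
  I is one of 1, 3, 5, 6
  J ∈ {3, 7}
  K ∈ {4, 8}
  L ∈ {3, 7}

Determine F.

2

The 8 variables together cover exactly {1, 2, 3, 4, 5, 6, 7, 8} — 8 values for 8 variables — and 6 appears only in I's list, so I = 6.
Among the 7 still-open variables, 1 fits only G (and all 7 values in {1, 2, 3, 4, 5, 7, 8} must be used), so G = 1.
The 6 still-open variables draw from only 6 values {2, 3, 4, 5, 7, 8}, so each is used; only E can be 5, hence E = 5.
The 5 still-open variables together cover exactly {2, 3, 4, 7, 8} — 5 values for 5 variables — and 2 appears only in F's list, so F = 2.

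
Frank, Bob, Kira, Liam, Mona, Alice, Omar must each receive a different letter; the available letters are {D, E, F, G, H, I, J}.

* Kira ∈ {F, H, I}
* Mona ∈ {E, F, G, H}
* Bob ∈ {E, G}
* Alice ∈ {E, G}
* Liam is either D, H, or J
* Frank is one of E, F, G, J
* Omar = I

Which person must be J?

Omar has just one choice, so Omar = I. So Kira can't be I.
The 6 still-open variables together cover exactly {D, E, F, G, H, J} — 6 values for 6 variables — and D appears only in Liam's list, so Liam = D.
The 5 still-open variables together cover exactly {E, F, G, H, J} — 5 values for 5 variables — and J appears only in Frank's list, so Frank = J.

Frank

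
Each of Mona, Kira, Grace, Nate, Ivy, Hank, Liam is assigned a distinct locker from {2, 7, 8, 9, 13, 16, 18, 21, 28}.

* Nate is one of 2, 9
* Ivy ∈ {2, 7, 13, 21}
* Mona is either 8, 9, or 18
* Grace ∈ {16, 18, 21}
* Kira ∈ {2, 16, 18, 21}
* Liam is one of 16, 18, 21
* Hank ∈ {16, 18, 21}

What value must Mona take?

8

The 3 variables Grace, Hank, Liam are confined to {16, 18, 21}, which locks those values in; drop them from Mona, Kira, Ivy.
Kira must be 2 (only option left). So Nate, Ivy can't be 2.
Nate must be 9 (only option left). Eliminate 9 elsewhere: Mona.
So Mona = 8.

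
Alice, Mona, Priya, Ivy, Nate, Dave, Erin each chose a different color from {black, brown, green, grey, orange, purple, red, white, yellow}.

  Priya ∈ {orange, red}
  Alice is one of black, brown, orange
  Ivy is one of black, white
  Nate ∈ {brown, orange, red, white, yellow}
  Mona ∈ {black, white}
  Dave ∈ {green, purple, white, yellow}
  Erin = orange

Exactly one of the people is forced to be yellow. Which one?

Nate

Erin's domain is down to {orange}, so Erin = orange. So Alice, Priya, Nate can't be orange.
Priya's domain is down to {red}, so Priya = red. Strike red from Nate.
The 2 variables Mona and Ivy are confined to {black, white}, which locks those values in; drop them from Alice, Nate, Dave.
That leaves Alice = brown. So Nate can't be brown.
So yellow goes to Nate.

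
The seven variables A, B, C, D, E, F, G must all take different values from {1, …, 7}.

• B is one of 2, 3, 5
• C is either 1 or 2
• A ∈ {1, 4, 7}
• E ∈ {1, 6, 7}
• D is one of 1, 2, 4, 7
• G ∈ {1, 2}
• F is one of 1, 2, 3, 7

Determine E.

6

The 7 variables draw from only 7 values {1, 2, 3, 4, 5, 6, 7}, so each is used; only B can be 5, hence B = 5.
The 6 still-open variables draw from only 6 values {1, 2, 3, 4, 6, 7}, so each is used; only F can be 3, hence F = 3.
Among the 5 still-open variables, 6 fits only E (and all 5 values in {1, 2, 4, 6, 7} must be used), so E = 6.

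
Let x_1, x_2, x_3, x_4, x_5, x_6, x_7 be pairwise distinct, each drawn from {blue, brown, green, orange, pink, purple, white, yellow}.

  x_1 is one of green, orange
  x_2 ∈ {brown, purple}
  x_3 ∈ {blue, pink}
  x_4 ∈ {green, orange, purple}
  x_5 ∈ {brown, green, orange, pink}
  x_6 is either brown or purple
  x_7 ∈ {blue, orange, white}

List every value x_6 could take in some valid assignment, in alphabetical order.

brown, purple

Among the 7 variables, white fits only x_7 (and all 7 values in {blue, brown, green, orange, pink, purple, white} must be used), so x_7 = white.
Among the 6 still-open variables, blue fits only x_3 (and all 6 values in {blue, brown, green, orange, pink, purple} must be used), so x_3 = blue.
The 5 still-open variables draw from only 5 values {brown, green, orange, pink, purple}, so each is used; only x_5 can be pink, hence x_5 = pink.
x_2 and x_6 share exactly the 2 values {brown, purple}; by pigeonhole those values go to them, so strike brown, purple from x_4.
No further eliminations apply; x_6 can still be any of brown, purple.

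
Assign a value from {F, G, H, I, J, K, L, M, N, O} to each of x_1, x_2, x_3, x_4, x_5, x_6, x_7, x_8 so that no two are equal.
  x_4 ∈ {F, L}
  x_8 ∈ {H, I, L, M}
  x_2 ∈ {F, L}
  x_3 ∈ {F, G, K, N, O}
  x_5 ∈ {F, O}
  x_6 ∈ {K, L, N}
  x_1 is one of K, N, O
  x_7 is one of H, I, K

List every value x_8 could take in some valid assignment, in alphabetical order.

The 2 variables x_2 and x_4 are confined to {F, L}, which locks those values in; drop them from x_3, x_5, x_6, x_8.
x_5 has just one choice, so x_5 = O. Remove O from x_1, x_3.
x_1 and x_6 between them cover only {K, N} — a naked pair. Remove those values from x_3, x_7.
That leaves x_3 = G.
No further eliminations apply; x_8 can still be any of H, I, M.

H, I, M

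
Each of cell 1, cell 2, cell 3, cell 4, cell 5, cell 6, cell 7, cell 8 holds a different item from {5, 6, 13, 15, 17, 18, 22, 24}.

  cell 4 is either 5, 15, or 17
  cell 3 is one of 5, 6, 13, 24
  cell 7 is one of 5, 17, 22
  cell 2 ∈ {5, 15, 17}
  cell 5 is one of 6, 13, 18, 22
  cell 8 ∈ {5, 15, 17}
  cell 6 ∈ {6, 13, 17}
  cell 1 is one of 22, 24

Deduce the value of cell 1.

24

The 8 variables draw from only 8 values {5, 6, 13, 15, 17, 18, 22, 24}, so each is used; only cell 5 can be 18, hence cell 5 = 18.
The 3 variables cell 2, cell 4, cell 8 are confined to {5, 15, 17}, which locks those values in; drop them from cell 3, cell 6, cell 7.
That leaves cell 7 = 22. Strike 22 from cell 1.
So cell 1 = 24.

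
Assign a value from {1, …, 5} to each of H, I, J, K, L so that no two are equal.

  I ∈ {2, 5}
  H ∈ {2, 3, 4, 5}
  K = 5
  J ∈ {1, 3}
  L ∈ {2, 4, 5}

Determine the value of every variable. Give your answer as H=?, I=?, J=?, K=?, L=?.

H=3, I=2, J=1, K=5, L=4

K's domain is down to {5}, so K = 5. Strike 5 from H, I, L.
I must be 2 (only option left). Remove 2 from H, L.
L has just one choice, so L = 4. So H can't be 4.
H has just one choice, so H = 3. Eliminate 3 elsewhere: J.
J has just one choice, so J = 1.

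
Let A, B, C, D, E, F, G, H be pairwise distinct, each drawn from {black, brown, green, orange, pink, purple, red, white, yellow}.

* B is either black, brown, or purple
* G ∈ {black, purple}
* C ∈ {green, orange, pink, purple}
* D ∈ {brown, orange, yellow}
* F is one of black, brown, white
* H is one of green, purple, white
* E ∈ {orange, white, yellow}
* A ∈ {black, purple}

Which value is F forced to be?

white

The 8 variables together cover exactly {black, brown, green, orange, pink, purple, white, yellow} — 8 values for 8 variables — and pink appears only in C's list, so C = pink.
The 7 still-open variables together cover exactly {black, brown, green, orange, purple, white, yellow} — 7 values for 7 variables — and green appears only in H's list, so H = green.
A and G share exactly the 2 values {black, purple}; by pigeonhole those values go to them, so strike black, purple from B, F.
That leaves B = brown. Eliminate brown elsewhere: D, F.
So F = white.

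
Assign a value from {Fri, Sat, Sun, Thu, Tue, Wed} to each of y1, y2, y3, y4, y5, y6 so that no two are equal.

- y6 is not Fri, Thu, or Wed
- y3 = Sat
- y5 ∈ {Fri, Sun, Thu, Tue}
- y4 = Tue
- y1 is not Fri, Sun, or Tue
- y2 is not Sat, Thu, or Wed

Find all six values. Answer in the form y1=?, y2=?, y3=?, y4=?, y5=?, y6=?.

y1=Wed, y2=Fri, y3=Sat, y4=Tue, y5=Thu, y6=Sun

y3 must be Sat (only option left). Eliminate Sat elsewhere: y1, y6.
That leaves y4 = Tue. So y2, y5, y6 can't be Tue.
That leaves y6 = Sun. So y2, y5 can't be Sun.
y2 has just one choice, so y2 = Fri. Remove Fri from y5.
y5's domain is down to {Thu}, so y5 = Thu. Strike Thu from y1.
y1 must be Wed (only option left).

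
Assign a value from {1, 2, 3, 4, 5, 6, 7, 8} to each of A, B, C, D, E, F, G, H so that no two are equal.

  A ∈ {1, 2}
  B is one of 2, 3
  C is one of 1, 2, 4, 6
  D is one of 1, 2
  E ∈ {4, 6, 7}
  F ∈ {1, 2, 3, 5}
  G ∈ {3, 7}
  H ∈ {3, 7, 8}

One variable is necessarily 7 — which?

Among the 8 variables, 5 fits only F (and all 8 values in {1, 2, 3, 4, 5, 6, 7, 8} must be used), so F = 5.
The 7 still-open variables together cover exactly {1, 2, 3, 4, 6, 7, 8} — 7 values for 7 variables — and 8 appears only in H's list, so H = 8.
A and D between them cover only {1, 2} — a naked pair. Remove those values from B, C.
B has just one choice, so B = 3. Remove 3 from G.
So 7 goes to G.

G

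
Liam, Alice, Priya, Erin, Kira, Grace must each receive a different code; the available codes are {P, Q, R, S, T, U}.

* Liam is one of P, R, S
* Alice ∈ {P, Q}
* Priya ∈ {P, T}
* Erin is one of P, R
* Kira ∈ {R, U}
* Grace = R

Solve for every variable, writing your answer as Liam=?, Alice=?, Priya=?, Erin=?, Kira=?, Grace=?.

Liam=S, Alice=Q, Priya=T, Erin=P, Kira=U, Grace=R

Grace's domain is down to {R}, so Grace = R. So Liam, Erin, Kira can't be R.
Erin has just one choice, so Erin = P. Remove P from Liam, Alice, Priya.
Kira's domain is down to {U}, so Kira = U.
Liam has just one choice, so Liam = S.
Alice's domain is down to {Q}, so Alice = Q.
Priya has just one choice, so Priya = T.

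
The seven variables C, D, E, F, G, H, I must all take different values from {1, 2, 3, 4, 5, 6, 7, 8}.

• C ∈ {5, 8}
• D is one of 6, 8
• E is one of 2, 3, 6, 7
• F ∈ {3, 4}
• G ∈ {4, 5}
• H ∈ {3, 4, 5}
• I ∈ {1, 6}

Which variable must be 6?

The 3 variables F, G, H are confined to {3, 4, 5}, which locks those values in; drop them from C, E.
C has just one choice, so C = 8. So D can't be 8.
So 6 goes to D.

D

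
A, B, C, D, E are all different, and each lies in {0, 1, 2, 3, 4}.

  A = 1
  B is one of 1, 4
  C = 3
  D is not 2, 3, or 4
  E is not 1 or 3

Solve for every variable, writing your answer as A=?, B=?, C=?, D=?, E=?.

A has just one choice, so A = 1. Strike 1 from B, D.
That leaves B = 4. Strike 4 from E.
C must be 3 (only option left).
D must be 0 (only option left). Eliminate 0 elsewhere: E.
That leaves E = 2.

A=1, B=4, C=3, D=0, E=2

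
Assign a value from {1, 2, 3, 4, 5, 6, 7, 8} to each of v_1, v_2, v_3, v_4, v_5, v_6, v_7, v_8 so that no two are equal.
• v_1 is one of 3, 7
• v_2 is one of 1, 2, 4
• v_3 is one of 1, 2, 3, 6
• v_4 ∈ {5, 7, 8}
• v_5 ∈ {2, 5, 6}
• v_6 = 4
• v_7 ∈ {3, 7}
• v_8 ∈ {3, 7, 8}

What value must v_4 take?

v_6 must be 4 (only option left). Remove 4 from v_2.
The 2 variables v_1 and v_7 are confined to {3, 7}, which locks those values in; drop them from v_3, v_4, v_8.
v_8 must be 8 (only option left). So v_4 can't be 8.
So v_4 = 5.

5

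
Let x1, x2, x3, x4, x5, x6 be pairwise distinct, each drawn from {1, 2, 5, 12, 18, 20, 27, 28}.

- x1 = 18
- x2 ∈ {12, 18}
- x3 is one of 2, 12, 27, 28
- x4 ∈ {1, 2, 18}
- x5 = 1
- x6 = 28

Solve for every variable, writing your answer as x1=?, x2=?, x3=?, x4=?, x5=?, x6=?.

x1=18, x2=12, x3=27, x4=2, x5=1, x6=28

x1 must be 18 (only option left). Eliminate 18 elsewhere: x2, x4.
That leaves x2 = 12. Strike 12 from x3.
x5 must be 1 (only option left). Eliminate 1 elsewhere: x4.
x6 must be 28 (only option left). Remove 28 from x3.
x4's domain is down to {2}, so x4 = 2. Remove 2 from x3.
x3's domain is down to {27}, so x3 = 27.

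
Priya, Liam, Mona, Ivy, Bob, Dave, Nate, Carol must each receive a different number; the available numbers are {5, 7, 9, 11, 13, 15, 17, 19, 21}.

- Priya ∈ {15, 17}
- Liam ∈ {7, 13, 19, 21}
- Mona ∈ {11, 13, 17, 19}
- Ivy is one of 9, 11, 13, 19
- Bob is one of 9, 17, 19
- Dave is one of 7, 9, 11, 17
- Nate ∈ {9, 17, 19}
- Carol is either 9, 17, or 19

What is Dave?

7

Among the 8 variables, 15 fits only Priya (and all 8 values in {7, 9, 11, 13, 15, 17, 19, 21} must be used), so Priya = 15.
The 7 still-open variables draw from only 7 values {7, 9, 11, 13, 17, 19, 21}, so each is used; only Liam can be 21, hence Liam = 21.
Among the 6 still-open variables, 7 fits only Dave (and all 6 values in {7, 9, 11, 13, 17, 19} must be used), so Dave = 7.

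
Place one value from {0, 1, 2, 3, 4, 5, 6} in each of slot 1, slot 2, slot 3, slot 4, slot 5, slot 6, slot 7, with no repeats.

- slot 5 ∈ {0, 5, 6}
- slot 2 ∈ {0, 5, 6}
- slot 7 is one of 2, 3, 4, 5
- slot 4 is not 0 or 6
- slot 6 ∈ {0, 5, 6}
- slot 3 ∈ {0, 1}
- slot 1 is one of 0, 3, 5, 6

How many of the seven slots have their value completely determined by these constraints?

2

The 3 variables slot 2, slot 5, slot 6 are confined to {0, 5, 6}, which locks those values in; drop them from slot 1, slot 3, slot 4, slot 7.
slot 1 must be 3 (only option left). So slot 4, slot 7 can't be 3.
slot 3's domain is down to {1}, so slot 3 = 1. Remove 1 from slot 4.
Determined: slot 1=3, slot 3=1. The other slots each still have more than one consistent value. That makes 2.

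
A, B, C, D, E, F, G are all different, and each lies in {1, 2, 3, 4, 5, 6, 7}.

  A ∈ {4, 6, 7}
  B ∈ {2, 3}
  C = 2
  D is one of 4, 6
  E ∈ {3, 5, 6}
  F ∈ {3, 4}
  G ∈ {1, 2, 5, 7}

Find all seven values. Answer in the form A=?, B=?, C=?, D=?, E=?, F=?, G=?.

C has just one choice, so C = 2. Remove 2 from B, G.
B has just one choice, so B = 3. So E, F can't be 3.
F has just one choice, so F = 4. So A, D can't be 4.
D must be 6 (only option left). So A, E can't be 6.
E has just one choice, so E = 5. Remove 5 from G.
A must be 7 (only option left). Eliminate 7 elsewhere: G.
That leaves G = 1.

A=7, B=3, C=2, D=6, E=5, F=4, G=1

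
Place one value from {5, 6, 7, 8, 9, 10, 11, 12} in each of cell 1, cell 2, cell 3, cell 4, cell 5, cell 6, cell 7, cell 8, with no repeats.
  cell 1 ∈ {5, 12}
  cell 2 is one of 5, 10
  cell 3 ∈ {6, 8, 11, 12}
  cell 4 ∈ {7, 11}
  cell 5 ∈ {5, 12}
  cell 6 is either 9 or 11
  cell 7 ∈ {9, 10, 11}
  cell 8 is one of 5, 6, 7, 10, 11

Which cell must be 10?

cell 2

The 8 variables together cover exactly {5, 6, 7, 8, 9, 10, 11, 12} — 8 values for 8 variables — and 8 appears only in cell 3's list, so cell 3 = 8.
The 7 still-open variables draw from only 7 values {5, 6, 7, 9, 10, 11, 12}, so each is used; only cell 8 can be 6, hence cell 8 = 6.
The 6 still-open variables together cover exactly {5, 7, 9, 10, 11, 12} — 6 values for 6 variables — and 7 appears only in cell 4's list, so cell 4 = 7.
cell 1 and cell 5 share exactly the 2 values {5, 12}; by pigeonhole those values go to them, so strike 5, 12 from cell 2.
So 10 goes to cell 2.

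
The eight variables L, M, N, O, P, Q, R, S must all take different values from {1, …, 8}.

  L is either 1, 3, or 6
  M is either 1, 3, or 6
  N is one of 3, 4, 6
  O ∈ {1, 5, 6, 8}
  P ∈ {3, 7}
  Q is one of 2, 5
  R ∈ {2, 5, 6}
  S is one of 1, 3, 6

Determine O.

The 8 variables draw from only 8 values {1, 2, 3, 4, 5, 6, 7, 8}, so each is used; only N can be 4, hence N = 4.
Among the 7 still-open variables, 7 fits only P (and all 7 values in {1, 2, 3, 5, 6, 7, 8} must be used), so P = 7.
The 6 still-open variables together cover exactly {1, 2, 3, 5, 6, 8} — 6 values for 6 variables — and 8 appears only in O's list, so O = 8.

8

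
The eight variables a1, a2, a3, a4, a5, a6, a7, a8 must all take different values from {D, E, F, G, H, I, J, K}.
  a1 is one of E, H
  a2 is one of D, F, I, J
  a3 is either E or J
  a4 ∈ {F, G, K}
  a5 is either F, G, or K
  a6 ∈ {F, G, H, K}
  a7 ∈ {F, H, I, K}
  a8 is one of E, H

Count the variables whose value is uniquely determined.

3

Among the 8 variables, D fits only a2 (and all 8 values in {D, E, F, G, H, I, J, K} must be used), so a2 = D.
The 7 still-open variables draw from only 7 values {E, F, G, H, I, J, K}, so each is used; only a7 can be I, hence a7 = I.
The 6 still-open variables together cover exactly {E, F, G, H, J, K} — 6 values for 6 variables — and J appears only in a3's list, so a3 = J.
a1 and a8 share exactly the 2 values {E, H}; by pigeonhole those values go to them, so strike E, H from a6.
Determined: a2=D, a3=J, a7=I. The other variables each still have more than one consistent value. That makes 3.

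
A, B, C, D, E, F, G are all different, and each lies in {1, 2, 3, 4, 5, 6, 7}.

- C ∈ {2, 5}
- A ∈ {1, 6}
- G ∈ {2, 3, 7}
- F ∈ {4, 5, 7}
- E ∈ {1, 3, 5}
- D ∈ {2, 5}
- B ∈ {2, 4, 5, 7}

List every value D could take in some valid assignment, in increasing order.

The 7 variables draw from only 7 values {1, 2, 3, 4, 5, 6, 7}, so each is used; only A can be 6, hence A = 6.
The 6 still-open variables draw from only 6 values {1, 2, 3, 4, 5, 7}, so each is used; only E can be 1, hence E = 1.
The 5 still-open variables draw from only 5 values {2, 3, 4, 5, 7}, so each is used; only G can be 3, hence G = 3.
The 2 variables C and D are confined to {2, 5}, which locks those values in; drop them from B, F.
No further eliminations apply; D can still be any of 2, 5.

2, 5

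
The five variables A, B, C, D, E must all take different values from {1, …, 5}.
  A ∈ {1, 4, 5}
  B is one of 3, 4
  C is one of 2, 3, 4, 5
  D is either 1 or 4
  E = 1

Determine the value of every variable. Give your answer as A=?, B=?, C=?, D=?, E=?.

A=5, B=3, C=2, D=4, E=1

E has just one choice, so E = 1. Eliminate 1 elsewhere: A, D.
D must be 4 (only option left). Eliminate 4 elsewhere: A, B, C.
That leaves A = 5. So C can't be 5.
B has just one choice, so B = 3. Remove 3 from C.
C must be 2 (only option left).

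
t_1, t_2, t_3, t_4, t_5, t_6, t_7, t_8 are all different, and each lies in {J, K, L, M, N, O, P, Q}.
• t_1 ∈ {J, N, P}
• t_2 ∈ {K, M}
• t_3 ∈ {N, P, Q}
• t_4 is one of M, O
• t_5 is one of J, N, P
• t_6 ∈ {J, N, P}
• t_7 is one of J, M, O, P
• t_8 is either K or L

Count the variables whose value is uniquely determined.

3

The 8 variables draw from only 8 values {J, K, L, M, N, O, P, Q}, so each is used; only t_8 can be L, hence t_8 = L.
The 7 still-open variables draw from only 7 values {J, K, M, N, O, P, Q}, so each is used; only t_2 can be K, hence t_2 = K.
The 6 still-open variables together cover exactly {J, M, N, O, P, Q} — 6 values for 6 variables — and Q appears only in t_3's list, so t_3 = Q.
The 3 variables t_1, t_5, t_6 are confined to {J, N, P}, which locks those values in; drop them from t_7.
Determined: t_2=K, t_3=Q, t_8=L. The other variables each still have more than one consistent value. That makes 3.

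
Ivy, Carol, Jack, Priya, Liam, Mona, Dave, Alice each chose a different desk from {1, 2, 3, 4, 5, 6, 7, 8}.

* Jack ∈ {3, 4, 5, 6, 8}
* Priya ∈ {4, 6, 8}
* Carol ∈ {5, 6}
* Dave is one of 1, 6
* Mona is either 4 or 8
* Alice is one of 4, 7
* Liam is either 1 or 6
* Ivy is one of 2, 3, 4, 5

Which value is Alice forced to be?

7

The 8 variables together cover exactly {1, 2, 3, 4, 5, 6, 7, 8} — 8 values for 8 variables — and 2 appears only in Ivy's list, so Ivy = 2.
The 7 still-open variables draw from only 7 values {1, 3, 4, 5, 6, 7, 8}, so each is used; only Jack can be 3, hence Jack = 3.
The 6 still-open variables together cover exactly {1, 4, 5, 6, 7, 8} — 6 values for 6 variables — and 5 appears only in Carol's list, so Carol = 5.
Among the 5 still-open variables, 7 fits only Alice (and all 5 values in {1, 4, 6, 7, 8} must be used), so Alice = 7.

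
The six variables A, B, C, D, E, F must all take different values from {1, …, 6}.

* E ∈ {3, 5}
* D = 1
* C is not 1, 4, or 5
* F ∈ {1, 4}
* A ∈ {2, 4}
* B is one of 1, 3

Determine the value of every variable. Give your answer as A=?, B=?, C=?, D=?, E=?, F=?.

A=2, B=3, C=6, D=1, E=5, F=4

D has just one choice, so D = 1. Eliminate 1 elsewhere: B, F.
F's domain is down to {4}, so F = 4. Eliminate 4 elsewhere: A.
That leaves A = 2. Strike 2 from C.
That leaves B = 3. Strike 3 from C, E.
That leaves C = 6.
E's domain is down to {5}, so E = 5.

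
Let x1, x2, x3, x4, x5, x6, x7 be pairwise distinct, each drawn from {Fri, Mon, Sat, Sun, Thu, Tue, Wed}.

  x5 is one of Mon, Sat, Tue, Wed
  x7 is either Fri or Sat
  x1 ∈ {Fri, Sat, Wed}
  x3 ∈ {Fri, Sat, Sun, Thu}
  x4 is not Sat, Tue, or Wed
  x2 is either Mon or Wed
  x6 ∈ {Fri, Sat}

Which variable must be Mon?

x2

The 7 variables together cover exactly {Fri, Mon, Sat, Sun, Thu, Tue, Wed} — 7 values for 7 variables — and Tue appears only in x5's list, so x5 = Tue.
The 2 variables x6 and x7 are confined to {Fri, Sat}, which locks those values in; drop them from x1, x3, x4.
x1 has just one choice, so x1 = Wed. Remove Wed from x2.
So Mon goes to x2.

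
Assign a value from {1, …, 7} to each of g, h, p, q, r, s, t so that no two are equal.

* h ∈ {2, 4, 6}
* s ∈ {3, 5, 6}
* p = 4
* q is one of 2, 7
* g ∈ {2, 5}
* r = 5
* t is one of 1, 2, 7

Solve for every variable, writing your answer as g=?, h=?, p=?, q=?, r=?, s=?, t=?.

p's domain is down to {4}, so p = 4. So h can't be 4.
That leaves r = 5. So g, s can't be 5.
g must be 2 (only option left). So h, q, t can't be 2.
That leaves h = 6. So s can't be 6.
q has just one choice, so q = 7. Remove 7 from t.
s has just one choice, so s = 3.
t's domain is down to {1}, so t = 1.

g=2, h=6, p=4, q=7, r=5, s=3, t=1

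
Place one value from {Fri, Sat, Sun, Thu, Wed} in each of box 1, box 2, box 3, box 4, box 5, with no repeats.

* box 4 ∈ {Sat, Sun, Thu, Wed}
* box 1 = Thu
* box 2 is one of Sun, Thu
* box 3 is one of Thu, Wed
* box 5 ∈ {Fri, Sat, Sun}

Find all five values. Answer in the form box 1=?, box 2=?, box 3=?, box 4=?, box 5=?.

box 1's domain is down to {Thu}, so box 1 = Thu. Eliminate Thu elsewhere: box 2, box 3, box 4.
box 2 has just one choice, so box 2 = Sun. Strike Sun from box 4, box 5.
box 3 must be Wed (only option left). Remove Wed from box 4.
box 4 must be Sat (only option left). So box 5 can't be Sat.
box 5's domain is down to {Fri}, so box 5 = Fri.

box 1=Thu, box 2=Sun, box 3=Wed, box 4=Sat, box 5=Fri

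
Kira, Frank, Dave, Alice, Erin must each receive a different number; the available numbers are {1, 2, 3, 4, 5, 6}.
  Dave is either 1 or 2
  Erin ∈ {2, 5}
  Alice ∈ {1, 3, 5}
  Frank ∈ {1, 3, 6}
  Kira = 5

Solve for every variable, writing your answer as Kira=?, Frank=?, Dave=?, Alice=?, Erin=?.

Kira must be 5 (only option left). Strike 5 from Alice, Erin.
That leaves Erin = 2. Remove 2 from Dave.
Dave's domain is down to {1}, so Dave = 1. Eliminate 1 elsewhere: Frank, Alice.
Alice has just one choice, so Alice = 3. Remove 3 from Frank.
Frank's domain is down to {6}, so Frank = 6.

Kira=5, Frank=6, Dave=1, Alice=3, Erin=2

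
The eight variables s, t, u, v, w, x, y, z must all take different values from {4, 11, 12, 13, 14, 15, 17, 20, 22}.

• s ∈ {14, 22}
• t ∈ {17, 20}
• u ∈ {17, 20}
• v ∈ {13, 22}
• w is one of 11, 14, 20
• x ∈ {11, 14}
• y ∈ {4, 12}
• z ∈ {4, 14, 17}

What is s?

The 8 variables draw from only 8 values {4, 11, 12, 13, 14, 17, 20, 22}, so each is used; only y can be 12, hence y = 12.
The 7 still-open variables draw from only 7 values {4, 11, 13, 14, 17, 20, 22}, so each is used; only z can be 4, hence z = 4.
Among the 6 still-open variables, 13 fits only v (and all 6 values in {11, 13, 14, 17, 20, 22} must be used), so v = 13.
The 5 still-open variables together cover exactly {11, 14, 17, 20, 22} — 5 values for 5 variables — and 22 appears only in s's list, so s = 22.

22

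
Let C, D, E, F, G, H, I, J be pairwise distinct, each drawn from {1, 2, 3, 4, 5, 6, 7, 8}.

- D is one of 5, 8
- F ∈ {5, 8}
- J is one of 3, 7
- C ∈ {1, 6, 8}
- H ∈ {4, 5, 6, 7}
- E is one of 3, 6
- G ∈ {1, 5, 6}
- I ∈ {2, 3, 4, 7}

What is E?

3

Among the 8 variables, 2 fits only I (and all 8 values in {1, 2, 3, 4, 5, 6, 7, 8} must be used), so I = 2.
Among the 7 still-open variables, 4 fits only H (and all 7 values in {1, 3, 4, 5, 6, 7, 8} must be used), so H = 4.
The 6 still-open variables draw from only 6 values {1, 3, 5, 6, 7, 8}, so each is used; only J can be 7, hence J = 7.
The 5 still-open variables draw from only 5 values {1, 3, 5, 6, 8}, so each is used; only E can be 3, hence E = 3.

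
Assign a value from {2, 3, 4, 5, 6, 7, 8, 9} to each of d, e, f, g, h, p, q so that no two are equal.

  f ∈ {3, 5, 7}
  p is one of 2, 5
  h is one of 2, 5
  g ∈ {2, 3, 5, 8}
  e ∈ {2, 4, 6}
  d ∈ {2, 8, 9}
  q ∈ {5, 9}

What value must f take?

h and p share exactly the 2 values {2, 5}; by pigeonhole those values go to them, so strike 2, 5 from d, e, f, g, q.
q's domain is down to {9}, so q = 9. Eliminate 9 elsewhere: d.
d's domain is down to {8}, so d = 8. Remove 8 from g.
That leaves g = 3. Eliminate 3 elsewhere: f.
So f = 7.

7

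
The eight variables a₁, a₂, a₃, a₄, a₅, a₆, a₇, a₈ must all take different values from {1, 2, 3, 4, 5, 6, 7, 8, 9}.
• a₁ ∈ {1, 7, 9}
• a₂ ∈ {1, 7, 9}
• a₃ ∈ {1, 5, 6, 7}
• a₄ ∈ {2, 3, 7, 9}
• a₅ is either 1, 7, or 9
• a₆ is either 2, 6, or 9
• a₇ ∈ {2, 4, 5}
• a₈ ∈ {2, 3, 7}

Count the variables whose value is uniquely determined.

The 8 variables draw from only 8 values {1, 2, 3, 4, 5, 6, 7, 9}, so each is used; only a₇ can be 4, hence a₇ = 4.
The 7 still-open variables together cover exactly {1, 2, 3, 5, 6, 7, 9} — 7 values for 7 variables — and 5 appears only in a₃'s list, so a₃ = 5.
The 6 still-open variables draw from only 6 values {1, 2, 3, 6, 7, 9}, so each is used; only a₆ can be 6, hence a₆ = 6.
a₁, a₂, a₅ share exactly the 3 values {1, 7, 9}; by pigeonhole those values go to them, so strike 1, 7, 9 from a₄, a₈.
Determined: a₃=5, a₆=6, a₇=4. The other variables each still have more than one consistent value. That makes 3.

3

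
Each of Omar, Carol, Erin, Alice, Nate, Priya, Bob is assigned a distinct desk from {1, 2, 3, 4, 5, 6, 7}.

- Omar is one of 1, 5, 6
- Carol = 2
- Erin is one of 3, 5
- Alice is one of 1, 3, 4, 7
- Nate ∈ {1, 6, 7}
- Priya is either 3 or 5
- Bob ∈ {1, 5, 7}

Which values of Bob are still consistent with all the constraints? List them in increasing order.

1, 7

Carol has just one choice, so Carol = 2.
The 6 still-open variables together cover exactly {1, 3, 4, 5, 6, 7} — 6 values for 6 variables — and 4 appears only in Alice's list, so Alice = 4.
The 2 variables Erin and Priya are confined to {3, 5}, which locks those values in; drop them from Omar, Bob.
No further eliminations apply; Bob can still be any of 1, 7.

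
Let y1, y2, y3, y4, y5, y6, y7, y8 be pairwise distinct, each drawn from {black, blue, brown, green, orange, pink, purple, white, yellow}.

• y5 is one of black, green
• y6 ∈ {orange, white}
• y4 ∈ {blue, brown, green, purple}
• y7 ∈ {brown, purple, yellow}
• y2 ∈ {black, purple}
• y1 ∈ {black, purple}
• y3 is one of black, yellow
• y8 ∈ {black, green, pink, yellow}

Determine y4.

blue

y1 and y2 share exactly the 2 values {black, purple}; by pigeonhole those values go to them, so strike black, purple from y3, y4, y5, y7, y8.
y3 has just one choice, so y3 = yellow. So y7, y8 can't be yellow.
y5 has just one choice, so y5 = green. Strike green from y4, y8.
y7 has just one choice, so y7 = brown. Strike brown from y4.
So y4 = blue.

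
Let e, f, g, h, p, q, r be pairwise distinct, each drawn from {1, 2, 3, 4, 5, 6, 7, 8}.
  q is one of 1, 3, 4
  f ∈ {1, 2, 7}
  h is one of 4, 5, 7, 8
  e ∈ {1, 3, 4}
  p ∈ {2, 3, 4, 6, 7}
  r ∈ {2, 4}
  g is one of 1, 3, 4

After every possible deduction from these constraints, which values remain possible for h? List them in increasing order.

The 3 variables e, g, q are confined to {1, 3, 4}, which locks those values in; drop them from f, h, p, r.
r's domain is down to {2}, so r = 2. So f, p can't be 2.
That leaves f = 7. Strike 7 from h, p.
p's domain is down to {6}, so p = 6.
No further eliminations apply; h can still be any of 5, 8.

5, 8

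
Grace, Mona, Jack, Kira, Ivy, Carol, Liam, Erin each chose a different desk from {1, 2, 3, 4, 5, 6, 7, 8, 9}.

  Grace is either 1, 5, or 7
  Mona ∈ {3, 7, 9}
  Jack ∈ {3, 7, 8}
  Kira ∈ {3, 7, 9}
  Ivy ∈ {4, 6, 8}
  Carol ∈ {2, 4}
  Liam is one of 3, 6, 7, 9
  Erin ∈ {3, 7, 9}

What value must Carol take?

Mona, Kira, Erin share exactly the 3 values {3, 7, 9}; by pigeonhole those values go to them, so strike 3, 7, 9 from Grace, Jack, Liam.
Jack must be 8 (only option left). Strike 8 from Ivy.
Liam's domain is down to {6}, so Liam = 6. Remove 6 from Ivy.
That leaves Ivy = 4. So Carol can't be 4.
So Carol = 2.

2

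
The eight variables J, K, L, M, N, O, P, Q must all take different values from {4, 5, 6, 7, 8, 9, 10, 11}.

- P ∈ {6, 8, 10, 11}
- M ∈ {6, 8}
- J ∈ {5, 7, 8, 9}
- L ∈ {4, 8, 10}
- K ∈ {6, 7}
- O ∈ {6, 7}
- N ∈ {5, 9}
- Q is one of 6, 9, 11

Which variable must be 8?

M

The 8 variables together cover exactly {4, 5, 6, 7, 8, 9, 10, 11} — 8 values for 8 variables — and 4 appears only in L's list, so L = 4.
Among the 7 still-open variables, 10 fits only P (and all 7 values in {5, 6, 7, 8, 9, 10, 11} must be used), so P = 10.
The 6 still-open variables together cover exactly {5, 6, 7, 8, 9, 11} — 6 values for 6 variables — and 11 appears only in Q's list, so Q = 11.
The 2 variables K and O are confined to {6, 7}, which locks those values in; drop them from J, M.
So 8 goes to M.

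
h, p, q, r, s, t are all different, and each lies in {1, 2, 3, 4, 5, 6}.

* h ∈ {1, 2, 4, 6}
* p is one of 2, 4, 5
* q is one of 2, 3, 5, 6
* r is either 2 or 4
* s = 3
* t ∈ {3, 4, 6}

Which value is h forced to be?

1

s has just one choice, so s = 3. Strike 3 from q, t.
The 5 still-open variables draw from only 5 values {1, 2, 4, 5, 6}, so each is used; only h can be 1, hence h = 1.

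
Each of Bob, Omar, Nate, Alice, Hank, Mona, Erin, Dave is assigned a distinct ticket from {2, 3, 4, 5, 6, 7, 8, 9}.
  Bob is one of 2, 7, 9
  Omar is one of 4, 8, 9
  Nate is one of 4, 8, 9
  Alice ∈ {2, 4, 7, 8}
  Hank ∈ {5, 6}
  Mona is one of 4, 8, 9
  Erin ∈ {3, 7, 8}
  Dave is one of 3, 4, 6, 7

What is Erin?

3

The 8 variables draw from only 8 values {2, 3, 4, 5, 6, 7, 8, 9}, so each is used; only Hank can be 5, hence Hank = 5.
The 7 still-open variables draw from only 7 values {2, 3, 4, 6, 7, 8, 9}, so each is used; only Dave can be 6, hence Dave = 6.
The 6 still-open variables together cover exactly {2, 3, 4, 7, 8, 9} — 6 values for 6 variables — and 3 appears only in Erin's list, so Erin = 3.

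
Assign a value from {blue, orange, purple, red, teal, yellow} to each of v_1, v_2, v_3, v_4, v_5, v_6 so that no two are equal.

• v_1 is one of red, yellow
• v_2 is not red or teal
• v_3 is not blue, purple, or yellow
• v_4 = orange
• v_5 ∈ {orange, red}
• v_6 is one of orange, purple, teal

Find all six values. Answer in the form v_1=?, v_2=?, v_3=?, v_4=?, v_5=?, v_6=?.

v_4's domain is down to {orange}, so v_4 = orange. Remove orange from v_2, v_3, v_5, v_6.
v_5 has just one choice, so v_5 = red. So v_1, v_3 can't be red.
v_1 must be yellow (only option left). Eliminate yellow elsewhere: v_2.
v_3 must be teal (only option left). So v_6 can't be teal.
That leaves v_6 = purple. Eliminate purple elsewhere: v_2.
v_2 must be blue (only option left).

v_1=yellow, v_2=blue, v_3=teal, v_4=orange, v_5=red, v_6=purple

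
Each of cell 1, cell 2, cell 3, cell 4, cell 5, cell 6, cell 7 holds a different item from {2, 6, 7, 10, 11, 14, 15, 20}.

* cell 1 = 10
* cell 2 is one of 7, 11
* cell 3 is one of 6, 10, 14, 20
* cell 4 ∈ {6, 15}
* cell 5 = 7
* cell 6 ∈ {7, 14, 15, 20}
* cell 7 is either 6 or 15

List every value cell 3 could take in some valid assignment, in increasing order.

14, 20

cell 1 has just one choice, so cell 1 = 10. Eliminate 10 elsewhere: cell 3.
cell 5's domain is down to {7}, so cell 5 = 7. Remove 7 from cell 2, cell 6.
cell 2 has just one choice, so cell 2 = 11.
cell 4 and cell 7 between them cover only {6, 15} — a naked pair. Remove those values from cell 3, cell 6.
No further eliminations apply; cell 3 can still be any of 14, 20.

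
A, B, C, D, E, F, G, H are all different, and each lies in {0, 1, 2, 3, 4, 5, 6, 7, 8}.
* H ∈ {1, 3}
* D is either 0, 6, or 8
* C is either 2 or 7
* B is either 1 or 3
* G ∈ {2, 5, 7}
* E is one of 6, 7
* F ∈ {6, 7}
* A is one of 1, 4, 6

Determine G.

5

B and H between them cover only {1, 3} — a naked pair. Remove those values from A.
The 2 variables E and F are confined to {6, 7}, which locks those values in; drop them from A, C, D, G.
A must be 4 (only option left).
C must be 2 (only option left). Remove 2 from G.
So G = 5.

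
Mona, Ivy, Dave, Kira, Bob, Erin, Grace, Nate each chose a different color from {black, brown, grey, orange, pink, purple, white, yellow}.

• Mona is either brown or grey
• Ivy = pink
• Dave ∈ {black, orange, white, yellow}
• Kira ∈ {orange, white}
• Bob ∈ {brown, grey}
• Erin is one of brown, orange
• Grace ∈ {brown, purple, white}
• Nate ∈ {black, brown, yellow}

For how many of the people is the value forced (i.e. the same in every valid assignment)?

Ivy must be pink (only option left).
The 7 still-open variables draw from only 7 values {black, brown, grey, orange, purple, white, yellow}, so each is used; only Grace can be purple, hence Grace = purple.
Mona and Bob share exactly the 2 values {brown, grey}; by pigeonhole those values go to them, so strike brown, grey from Erin, Nate.
That leaves Erin = orange. So Dave, Kira can't be orange.
That leaves Kira = white. Remove white from Dave.
Determined: Ivy=pink, Kira=white, Erin=orange, Grace=purple. The other people each still have more than one consistent value. That makes 4.

4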